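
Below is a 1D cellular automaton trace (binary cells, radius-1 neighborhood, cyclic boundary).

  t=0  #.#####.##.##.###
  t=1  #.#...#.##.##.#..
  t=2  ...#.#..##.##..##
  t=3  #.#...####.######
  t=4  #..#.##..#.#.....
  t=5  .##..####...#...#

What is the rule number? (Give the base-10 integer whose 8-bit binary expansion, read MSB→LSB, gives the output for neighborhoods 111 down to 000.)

90

  nb ###: next=.  (t=0,i=3, bit7=0)
  nb ##.: next=#  (t=0,i=0, bit6=1)
  nb #.#: next=.  (t=0,i=1, bit5=0)
  nb #..: next=#  (t=1,i=3, bit4=1)
  nb .##: next=#  (t=0,i=2, bit3=1)
  nb .#.: next=.  (t=1,i=0, bit2=0)
  nb ..#: next=#  (t=1,i=5, bit1=1)
  nb ...: next=.  (t=1,i=4, bit0=0)
  bits 01011010 = 90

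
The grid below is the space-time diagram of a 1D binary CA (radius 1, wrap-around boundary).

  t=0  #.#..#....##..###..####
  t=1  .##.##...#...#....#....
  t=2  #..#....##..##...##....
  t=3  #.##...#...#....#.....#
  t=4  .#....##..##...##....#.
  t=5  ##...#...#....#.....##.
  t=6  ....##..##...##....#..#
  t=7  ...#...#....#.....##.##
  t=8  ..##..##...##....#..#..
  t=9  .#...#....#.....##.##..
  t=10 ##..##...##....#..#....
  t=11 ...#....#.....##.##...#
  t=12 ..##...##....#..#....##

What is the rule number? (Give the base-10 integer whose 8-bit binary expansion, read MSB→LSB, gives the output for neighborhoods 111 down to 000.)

38

  ### -> .   bit 7 = 0  t=0,i=15
  ##. -> .   bit 6 = 0  t=0,i=0
  #.# -> #   bit 5 = 1  t=0,i=1
  #.. -> .   bit 4 = 0  t=0,i=3
  .## -> .   bit 3 = 0  t=0,i=10
  .#. -> #   bit 2 = 1  t=0,i=2
  ..# -> #   bit 1 = 1  t=0,i=4
  ... -> .   bit 0 = 0  t=0,i=7
  bits 00100110 = 38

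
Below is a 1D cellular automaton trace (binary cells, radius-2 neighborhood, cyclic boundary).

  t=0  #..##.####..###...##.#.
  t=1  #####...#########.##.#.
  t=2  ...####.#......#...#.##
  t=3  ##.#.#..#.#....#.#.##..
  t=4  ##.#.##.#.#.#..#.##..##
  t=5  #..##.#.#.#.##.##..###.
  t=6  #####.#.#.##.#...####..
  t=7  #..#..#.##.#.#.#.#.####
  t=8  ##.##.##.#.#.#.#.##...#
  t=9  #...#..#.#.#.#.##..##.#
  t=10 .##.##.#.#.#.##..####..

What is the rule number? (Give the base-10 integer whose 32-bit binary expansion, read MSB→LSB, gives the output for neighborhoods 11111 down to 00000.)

1396402928

  nb #####: next=.  (t=1,i=2, bit31=0)
  nb ####.: next=#  (t=0,i=8, bit30=1)
  nb ###.#: next=.  (t=1,i=16, bit29=0)
  nb ###..: next=#  (t=0,i=9, bit28=1)
  nb ##.##: next=.  (t=0,i=5, bit27=0)
  nb ##.#.: next=.  (t=0,i=20, bit26=0)
  nb ##..#: next=#  (t=0,i=10, bit25=1)
  nb ##...: next=#  (t=0,i=15, bit24=1)
  nb #.###: next=.  (t=0,i=6, bit23=0)
  nb #.##.: next=.  (t=1,i=18, bit22=0)
  nb #.#.#: next=#  (t=0,i=21, bit21=1)
  nb #.#..: next=#  (t=0,i=0, bit20=1)
  nb #..##: next=#  (t=0,i=2, bit19=1)
  nb #..#.: next=.  (t=3,i=7, bit18=0)
  nb #...#: next=#  (t=0,i=16, bit17=1)
  nb #....: next=#  (t=2,i=10, bit16=1)
  nb .####: next=.  (t=0,i=7, bit15=0)
  nb .###.: next=#  (t=0,i=13, bit14=1)
  nb .##.#: next=#  (t=0,i=4, bit13=1)
  nb .##..: next=.  (t=2,i=22, bit12=0)
  nb .#.##: next=#  (t=1,i=22, bit11=1)
  nb .#.#.: next=.  (t=0,i=22, bit10=0)
  nb .#..#: next=#  (t=0,i=1, bit9=1)
  nb .#...: next=.  (t=2,i=9, bit8=0)
  nb ..###: next=#  (t=0,i=12, bit7=1)
  nb ..##.: next=#  (t=0,i=3, bit6=1)
  nb ..#.#: next=#  (t=2,i=19, bit5=1)
  nb ..#..: next=#  (t=2,i=15, bit4=1)
  nb ...##: next=.  (t=0,i=17, bit3=0)
  nb ...#.: next=.  (t=2,i=14, bit2=0)
  nb ....#: next=.  (t=2,i=13, bit1=0)
  nb .....: next=.  (t=2,i=11, bit0=0)
  bits 01010011001110110110101011110000 = 1396402928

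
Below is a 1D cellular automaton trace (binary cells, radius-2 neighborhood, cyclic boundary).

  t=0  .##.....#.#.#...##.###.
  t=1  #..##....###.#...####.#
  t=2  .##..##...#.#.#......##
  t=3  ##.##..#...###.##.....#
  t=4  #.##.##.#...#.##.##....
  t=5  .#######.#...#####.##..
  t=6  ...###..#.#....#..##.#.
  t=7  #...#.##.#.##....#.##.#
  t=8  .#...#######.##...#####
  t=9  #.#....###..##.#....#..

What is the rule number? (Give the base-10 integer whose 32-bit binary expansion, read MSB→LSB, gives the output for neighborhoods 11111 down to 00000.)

2414701824

  #####|#  b31=1 t=5,i=3
  ####.|.  b30=0 t=1,i=19
  ###.#|.  b29=0 t=1,i=11
  ###..|.  b28=0 t=0,i=21
  ##.##|#  b27=1 t=0,i=18
  ##.#.|#  b26=1 t=1,i=12
  ##..#|#  b25=1 t=0,i=22
  ##...|#  b24=1 t=0,i=3
  #.###|#  b23=1 t=0,i=19
  #.##.|#  b22=1 t=1,i=22
  #.#.#|#  b21=1 t=0,i=10
  #.#..|.  b20=0 t=0,i=12
  #..##|#  b19=1 t=0,i=0
  #..#.|#  b18=1 t=3,i=6
  #...#|.  b17=0 t=0,i=14
  #....|#  b16=1 t=0,i=4
  .####|.  b15=0 t=1,i=18
  .###.|#  b14=1 t=0,i=20
  .##.#|#  b13=1 t=0,i=17
  .##..|.  b12=0 t=0,i=2
  .#.##|#  b11=1 t=4,i=1
  .#.#.|#  b10=1 t=0,i=9
  .#..#|.  b9=0 t=6,i=16
  .#...|#  b8=1 t=0,i=13
  ..###|.  b7=0 t=1,i=9
  ..##.|.  b6=0 t=0,i=1
  ..#.#|.  b5=0 t=0,i=8
  ..#..|.  b4=0 t=3,i=7
  ...##|.  b3=0 t=0,i=15
  ...#.|.  b2=0 t=0,i=7
  ....#|.  b1=0 t=0,i=6
  .....|.  b0=0 t=0,i=5
  bits 10001111111011010110110100000000 = 2414701824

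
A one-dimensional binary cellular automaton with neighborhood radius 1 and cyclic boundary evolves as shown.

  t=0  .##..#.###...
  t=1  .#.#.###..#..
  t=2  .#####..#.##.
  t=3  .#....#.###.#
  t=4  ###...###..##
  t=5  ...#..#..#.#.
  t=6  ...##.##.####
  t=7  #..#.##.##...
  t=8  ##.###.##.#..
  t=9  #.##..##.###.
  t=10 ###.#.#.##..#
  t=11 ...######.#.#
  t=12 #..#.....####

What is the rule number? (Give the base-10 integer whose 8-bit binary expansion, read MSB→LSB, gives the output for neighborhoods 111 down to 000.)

60

  ###|.  b7=0 t=0,i=8
  ##.|.  b6=0 t=0,i=2
  #.#|#  b5=1 t=0,i=6
  #..|#  b4=1 t=0,i=3
  .##|#  b3=1 t=0,i=1
  .#.|#  b2=1 t=0,i=5
  ..#|.  b1=0 t=0,i=0
  ...|.  b0=0 t=0,i=11
  bits 00111100 = 60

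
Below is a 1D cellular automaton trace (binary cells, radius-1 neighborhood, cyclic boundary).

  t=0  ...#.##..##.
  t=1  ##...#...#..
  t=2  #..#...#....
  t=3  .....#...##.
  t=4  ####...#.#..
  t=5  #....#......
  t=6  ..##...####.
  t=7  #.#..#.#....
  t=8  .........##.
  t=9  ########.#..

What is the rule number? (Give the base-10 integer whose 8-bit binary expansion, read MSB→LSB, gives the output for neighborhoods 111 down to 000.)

9

  ###|.  b7=0 t=4,i=1
  ##.|.  b6=0 t=0,i=6
  #.#|.  b5=0 t=0,i=4
  #..|.  b4=0 t=0,i=7
  .##|#  b3=1 t=0,i=5
  .#.|.  b2=0 t=0,i=3
  ..#|.  b1=0 t=0,i=2
  ...|#  b0=1 t=0,i=0
  bits 00001001 = 9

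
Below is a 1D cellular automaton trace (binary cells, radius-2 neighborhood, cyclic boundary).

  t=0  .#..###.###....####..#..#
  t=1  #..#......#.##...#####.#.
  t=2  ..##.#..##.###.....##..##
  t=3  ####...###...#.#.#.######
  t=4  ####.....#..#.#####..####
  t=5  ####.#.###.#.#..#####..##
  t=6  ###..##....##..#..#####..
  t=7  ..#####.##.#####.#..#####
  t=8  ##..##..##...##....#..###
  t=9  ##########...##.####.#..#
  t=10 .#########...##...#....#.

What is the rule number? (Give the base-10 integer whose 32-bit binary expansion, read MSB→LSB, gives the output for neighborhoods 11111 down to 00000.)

3530374230

  [31] ##### => #  t=1,i=19
  [30] ####. => #  t=0,i=17
  [29] ###.# => .  t=0,i=6
  [28] ###.. => #  t=0,i=10
  [27] ##.## => .  t=0,i=7
  [26] ##.#. => .  t=1,i=22
  [25] ##..# => #  t=0,i=19
  [24] ##... => .  t=0,i=11
  [23] #.### => .  t=0,i=8
  [22] #.##. => #  t=1,i=12
  [21] #.#.# => #  t=1,i=23
  [20] #.#.. => .  t=0,i=1
  [19] #..## => #  t=0,i=3
  [18] #..#. => #  t=0,i=20
  [17] #...# => .  t=1,i=15
  [16] #.... => #  t=0,i=12
  [15] .#### => .  t=0,i=16
  [14] .###. => .  t=0,i=5
  [13] .##.# => #  t=2,i=3
  [12] .##.. => #  t=1,i=13
  [11] .#.## => #  t=1,i=11
  [10] .#.#. => #  t=0,i=0
  [9] .#..# => .  t=0,i=2
  [8] .#... => .  t=1,i=4
  [7] ..### => .  t=0,i=4
  [6] ..##. => #  t=2,i=2
  [5] ..#.# => .  t=0,i=24
  [4] ..#.. => #  t=0,i=21
  [3] ...## => .  t=0,i=14
  [2] ...#. => #  t=1,i=9
  [1] ....# => #  t=0,i=13
  [0] ..... => .  t=1,i=6
  bits 11010010011011010011110001010110 = 3530374230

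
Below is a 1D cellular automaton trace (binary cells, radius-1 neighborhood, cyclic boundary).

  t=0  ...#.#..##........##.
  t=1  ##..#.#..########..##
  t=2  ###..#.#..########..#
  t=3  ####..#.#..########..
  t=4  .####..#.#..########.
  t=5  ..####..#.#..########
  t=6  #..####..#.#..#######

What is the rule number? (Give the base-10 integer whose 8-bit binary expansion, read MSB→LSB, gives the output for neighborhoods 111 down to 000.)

241

  [7] ### => #  t=1,i=0
  [6] ##. => #  t=0,i=9
  [5] #.# => #  t=0,i=4
  [4] #.. => #  t=0,i=6
  [3] .## => .  t=0,i=8
  [2] .#. => .  t=0,i=3
  [1] ..# => .  t=0,i=2
  [0] ... => #  t=0,i=0
  bits 11110001 = 241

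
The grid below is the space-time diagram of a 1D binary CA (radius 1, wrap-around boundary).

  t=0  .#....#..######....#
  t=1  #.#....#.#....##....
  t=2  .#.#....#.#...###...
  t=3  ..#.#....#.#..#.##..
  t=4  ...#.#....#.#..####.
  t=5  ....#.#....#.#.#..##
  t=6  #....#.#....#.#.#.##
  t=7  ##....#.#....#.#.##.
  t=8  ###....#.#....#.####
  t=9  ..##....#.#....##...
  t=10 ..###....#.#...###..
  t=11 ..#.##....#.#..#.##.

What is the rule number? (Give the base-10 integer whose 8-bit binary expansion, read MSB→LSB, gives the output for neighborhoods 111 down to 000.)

120

  [7] ### => .  t=0,i=10
  [6] ##. => #  t=0,i=14
  [5] #.# => #  t=0,i=0
  [4] #.. => #  t=0,i=2
  [3] .## => #  t=0,i=9
  [2] .#. => .  t=0,i=1
  [1] ..# => .  t=0,i=5
  [0] ... => .  t=0,i=3
  bits 01111000 = 120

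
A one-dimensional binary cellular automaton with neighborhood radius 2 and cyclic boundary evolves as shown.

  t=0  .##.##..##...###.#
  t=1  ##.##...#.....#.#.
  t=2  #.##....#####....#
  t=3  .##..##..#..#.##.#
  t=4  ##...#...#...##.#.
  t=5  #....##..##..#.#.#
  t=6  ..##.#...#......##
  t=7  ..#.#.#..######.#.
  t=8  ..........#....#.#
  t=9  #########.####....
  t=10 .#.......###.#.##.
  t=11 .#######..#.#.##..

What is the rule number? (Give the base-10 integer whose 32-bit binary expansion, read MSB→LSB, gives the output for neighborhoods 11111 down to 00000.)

482462035

  nb #####: next=.  (t=2,i=10, bit31=0)
  nb ####.: next=.  (t=2,i=11, bit30=0)
  nb ###.#: next=.  (t=0,i=15, bit29=0)
  nb ###..: next=#  (t=2,i=12, bit28=1)
  nb ##.##: next=#  (t=0,i=3, bit27=1)
  nb ##.#.: next=#  (t=0,i=16, bit26=1)
  nb ##..#: next=.  (t=0,i=6, bit25=0)
  nb ##...: next=.  (t=0,i=10, bit24=0)
  nb #.###: next=#  (t=9,i=10, bit23=1)
  nb #.##.: next=#  (t=0,i=1, bit22=1)
  nb #.#.#: next=.  (t=0,i=17, bit21=0)
  nb #.#..: next=.  (t=6,i=5, bit20=0)
  nb #..##: next=.  (t=0,i=7, bit19=0)
  nb #..#.: next=.  (t=3,i=8, bit18=0)
  nb #...#: next=.  (t=0,i=11, bit17=0)
  nb #....: next=#  (t=1,i=10, bit16=1)
  nb .####: next=#  (t=2,i=9, bit15=1)
  nb .###.: next=#  (t=0,i=14, bit14=1)
  nb .##.#: next=.  (t=0,i=2, bit13=0)
  nb .##..: next=.  (t=0,i=5, bit12=0)
  nb .#.##: next=#  (t=0,i=0, bit11=1)
  nb .#.#.: next=.  (t=1,i=15, bit10=0)
  nb .#..#: next=.  (t=3,i=10, bit9=0)
  nb .#...: next=#  (t=1,i=9, bit8=1)
  nb ..###: next=.  (t=0,i=13, bit7=0)
  nb ..##.: next=#  (t=0,i=8, bit6=1)
  nb ..#.#: next=.  (t=1,i=14, bit5=0)
  nb ..#..: next=#  (t=1,i=8, bit4=1)
  nb ...##: next=.  (t=0,i=12, bit3=0)
  nb ...#.: next=.  (t=1,i=7, bit2=0)
  nb ....#: next=#  (t=1,i=12, bit1=1)
  nb .....: next=#  (t=1,i=11, bit0=1)
  bits 00011100110000011100100101010011 = 482462035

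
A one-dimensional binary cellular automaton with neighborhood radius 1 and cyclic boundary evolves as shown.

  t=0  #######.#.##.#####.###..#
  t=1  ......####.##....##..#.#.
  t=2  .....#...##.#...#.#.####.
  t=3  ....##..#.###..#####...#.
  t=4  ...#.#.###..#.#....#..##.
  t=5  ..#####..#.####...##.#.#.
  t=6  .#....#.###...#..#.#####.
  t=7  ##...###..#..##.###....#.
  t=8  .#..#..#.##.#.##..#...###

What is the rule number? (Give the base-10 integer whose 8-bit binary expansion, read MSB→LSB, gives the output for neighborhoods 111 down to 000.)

  nb ###: next=.  (t=0,i=0, bit7=0)
  nb ##.: next=#  (t=0,i=6, bit6=1)
  nb #.#: next=#  (t=0,i=7, bit5=1)
  nb #..: next=.  (t=0,i=22, bit4=0)
  nb .##: next=.  (t=0,i=10, bit3=0)
  nb .#.: next=#  (t=0,i=8, bit2=1)
  nb ..#: next=#  (t=0,i=23, bit1=1)
  nb ...: next=.  (t=1,i=0, bit0=0)
  bits 01100110 = 102

102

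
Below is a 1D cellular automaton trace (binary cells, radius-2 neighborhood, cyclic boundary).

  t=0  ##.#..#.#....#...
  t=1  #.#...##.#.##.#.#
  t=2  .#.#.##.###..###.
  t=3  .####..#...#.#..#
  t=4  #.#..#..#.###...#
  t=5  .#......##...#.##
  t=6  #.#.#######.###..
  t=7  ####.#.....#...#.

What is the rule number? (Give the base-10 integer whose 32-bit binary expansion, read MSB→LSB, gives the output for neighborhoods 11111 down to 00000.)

253795823

  ##### -> .   bit 31 = 0  t=6,i=6
  ####. -> .   bit 30 = 0  t=3,i=3
  ###.# -> .   bit 29 = 0  t=6,i=10
  ###.. -> .   bit 28 = 0  t=2,i=10
  ##.## -> #   bit 27 = 1  t=2,i=7
  ##.#. -> #   bit 26 = 1  t=0,i=2
  ##..# -> #   bit 25 = 1  t=2,i=11
  ##... -> #   bit 24 = 1  t=4,i=13
  #.### -> .   bit 23 = 0  t=2,i=8
  #.##. -> .   bit 22 = 0  t=1,i=11
  #.#.# -> #   bit 21 = 1  t=1,i=9
  #.#.. -> .   bit 20 = 0  t=0,i=3
  #..## -> .   bit 19 = 0  t=2,i=12
  #..#. -> .   bit 18 = 0  t=0,i=5
  #...# -> .   bit 17 = 0  t=0,i=15
  #.... -> .   bit 16 = 0  t=0,i=10
  .#### -> #   bit 15 = 1  t=3,i=2
  .###. -> .   bit 14 = 0  t=2,i=9
  .##.# -> .   bit 13 = 0  t=0,i=1
  .##.. -> #   bit 12 = 1  t=5,i=9
  .#.## -> #   bit 11 = 1  t=1,i=10
  .#.#. -> #   bit 10 = 1  t=0,i=7
  .#..# -> .   bit 9 = 0  t=0,i=4
  .#... -> #   bit 8 = 1  t=0,i=9
  ..### -> #   bit 7 = 1  t=2,i=13
  ..##. -> #   bit 6 = 1  t=0,i=0
  ..#.# -> #   bit 5 = 1  t=0,i=6
  ..#.. -> .   bit 4 = 0  t=0,i=13
  ...## -> #   bit 3 = 1  t=0,i=16
  ...#. -> #   bit 2 = 1  t=0,i=12
  ....# -> #   bit 1 = 1  t=0,i=11
  ..... -> #   bit 0 = 1  t=5,i=4
  bits 00001111001000001001110111101111 = 253795823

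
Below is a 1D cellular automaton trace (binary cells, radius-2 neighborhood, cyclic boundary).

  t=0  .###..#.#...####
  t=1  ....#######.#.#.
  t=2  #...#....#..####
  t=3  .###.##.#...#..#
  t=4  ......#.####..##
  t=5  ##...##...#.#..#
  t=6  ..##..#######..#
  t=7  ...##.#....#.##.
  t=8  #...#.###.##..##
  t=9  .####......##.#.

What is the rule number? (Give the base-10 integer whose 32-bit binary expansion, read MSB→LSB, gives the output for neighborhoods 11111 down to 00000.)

1127691684

  [31] ##### => .  t=1,i=6
  [30] ####. => #  t=0,i=14
  [29] ###.# => .  t=0,i=15
  [28] ###.. => .  t=0,i=3
  [27] ##.## => .  t=0,i=0
  [26] ##.#. => .  t=1,i=11
  [25] ##..# => #  t=0,i=4
  [24] ##... => #  t=2,i=1
  [23] #.### => .  t=0,i=1
  [22] #.##. => .  t=3,i=5
  [21] #.#.# => #  t=1,i=12
  [20] #.#.. => #  t=0,i=8
  [19] #..## => .  t=2,i=11
  [18] #..#. => #  t=0,i=5
  [17] #...# => #  t=0,i=10
  [16] #.... => #  t=1,i=0
  [15] .#### => .  t=0,i=13
  [14] .###. => .  t=0,i=2
  [13] .##.# => #  t=3,i=6
  [12] .##.. => #  t=4,i=15
  [11] .#.## => .  t=3,i=0
  [10] .#.#. => #  t=0,i=7
  [9] .#..# => .  t=2,i=10
  [8] .#... => #  t=0,i=9
  [7] ..### => #  t=0,i=12
  [6] ..##. => .  t=4,i=14
  [5] ..#.# => #  t=0,i=6
  [4] ..#.. => .  t=2,i=4
  [3] ...## => .  t=0,i=11
  [2] ...#. => #  t=2,i=3
  [1] ....# => .  t=1,i=2
  [0] ..... => .  t=1,i=1
  bits 01000011001101110011010110100100 = 1127691684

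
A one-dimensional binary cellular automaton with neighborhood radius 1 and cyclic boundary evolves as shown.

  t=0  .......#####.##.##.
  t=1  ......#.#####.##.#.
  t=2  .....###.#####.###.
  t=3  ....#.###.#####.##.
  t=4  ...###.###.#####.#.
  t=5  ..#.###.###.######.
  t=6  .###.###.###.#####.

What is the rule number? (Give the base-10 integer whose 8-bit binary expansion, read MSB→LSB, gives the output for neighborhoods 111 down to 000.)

  ### -> #   bit 7 = 1  t=0,i=8
  ##. -> #   bit 6 = 1  t=0,i=11
  #.# -> #   bit 5 = 1  t=0,i=12
  #.. -> .   bit 4 = 0  t=0,i=18
  .## -> .   bit 3 = 0  t=0,i=7
  .#. -> #   bit 2 = 1  t=1,i=6
  ..# -> #   bit 1 = 1  t=0,i=6
  ... -> .   bit 0 = 0  t=0,i=0
  bits 11100110 = 230

230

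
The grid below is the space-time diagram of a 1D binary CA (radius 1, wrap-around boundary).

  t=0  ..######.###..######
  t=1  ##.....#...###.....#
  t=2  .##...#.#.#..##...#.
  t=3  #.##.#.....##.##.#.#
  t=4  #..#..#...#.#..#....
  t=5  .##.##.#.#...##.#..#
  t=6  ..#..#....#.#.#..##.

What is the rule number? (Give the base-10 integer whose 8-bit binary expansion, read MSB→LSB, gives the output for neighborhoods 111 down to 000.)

82

  ### -> .   bit 7 = 0  t=0,i=3
  ##. -> #   bit 6 = 1  t=0,i=7
  #.# -> .   bit 5 = 0  t=0,i=8
  #.. -> #   bit 4 = 1  t=0,i=0
  .## -> .   bit 3 = 0  t=0,i=2
  .#. -> .   bit 2 = 0  t=1,i=7
  ..# -> #   bit 1 = 1  t=0,i=1
  ... -> .   bit 0 = 0  t=1,i=3
  bits 01010010 = 82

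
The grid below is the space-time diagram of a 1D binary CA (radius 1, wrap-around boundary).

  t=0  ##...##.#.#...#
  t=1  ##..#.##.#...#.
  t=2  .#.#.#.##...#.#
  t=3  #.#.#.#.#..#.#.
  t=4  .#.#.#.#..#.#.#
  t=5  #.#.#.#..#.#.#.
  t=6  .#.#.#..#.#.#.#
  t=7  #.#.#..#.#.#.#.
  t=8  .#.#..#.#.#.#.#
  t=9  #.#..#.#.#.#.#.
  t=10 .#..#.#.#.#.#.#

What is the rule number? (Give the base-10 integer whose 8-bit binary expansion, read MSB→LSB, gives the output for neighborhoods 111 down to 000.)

226

  ### -> #   bit 7 = 1  t=0,i=0
  ##. -> #   bit 6 = 1  t=0,i=1
  #.# -> #   bit 5 = 1  t=0,i=7
  #.. -> .   bit 4 = 0  t=0,i=2
  .## -> .   bit 3 = 0  t=0,i=5
  .#. -> .   bit 2 = 0  t=0,i=8
  ..# -> #   bit 1 = 1  t=0,i=4
  ... -> .   bit 0 = 0  t=0,i=3
  bits 11100010 = 226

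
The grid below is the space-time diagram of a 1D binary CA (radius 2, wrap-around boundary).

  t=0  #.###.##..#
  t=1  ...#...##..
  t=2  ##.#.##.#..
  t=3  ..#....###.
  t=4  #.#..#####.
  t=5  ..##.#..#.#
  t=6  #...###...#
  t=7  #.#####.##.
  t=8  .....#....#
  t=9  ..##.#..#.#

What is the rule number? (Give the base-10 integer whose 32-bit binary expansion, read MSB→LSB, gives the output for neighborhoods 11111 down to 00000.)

1444041371

  nb #####: next=.  (t=4,i=7, bit31=0)
  nb ####.: next=#  (t=4,i=8, bit30=1)
  nb ###.#: next=.  (t=0,i=4, bit29=0)
  nb ###..: next=#  (t=3,i=9, bit28=1)
  nb ##.##: next=.  (t=0,i=1, bit27=0)
  nb ##.#.: next=#  (t=2,i=2, bit26=1)
  nb ##..#: next=#  (t=0,i=8, bit25=1)
  nb ##...: next=.  (t=1,i=9, bit24=0)
  nb #.###: next=.  (t=0,i=2, bit23=0)
  nb #.##.: next=.  (t=0,i=6, bit22=0)
  nb #.#.#: next=.  (t=2,i=3, bit21=0)
  nb #.#..: next=#  (t=2,i=8, bit20=1)
  nb #..##: next=.  (t=0,i=9, bit19=0)
  nb #..#.: next=.  (t=5,i=7, bit18=0)
  nb #...#: next=#  (t=1,i=5, bit17=1)
  nb #....: next=.  (t=1,i=10, bit16=0)
  nb .####: next=.  (t=4,i=6, bit15=0)
  nb .###.: next=#  (t=0,i=3, bit14=1)
  nb .##.#: next=.  (t=0,i=0, bit13=0)
  nb .##..: next=#  (t=0,i=7, bit12=1)
  nb .#.##: next=.  (t=2,i=4, bit11=0)
  nb .#.#.: next=.  (t=4,i=1, bit10=0)
  nb .#..#: next=#  (t=2,i=9, bit9=1)
  nb .#...: next=.  (t=1,i=4, bit8=0)
  nb ..###: next=#  (t=3,i=7, bit7=1)
  nb ..##.: next=.  (t=0,i=10, bit6=0)
  nb ..#.#: next=.  (t=5,i=8, bit5=0)
  nb ..#..: next=#  (t=1,i=3, bit4=1)
  nb ...##: next=#  (t=1,i=6, bit3=1)
  nb ...#.: next=.  (t=1,i=2, bit2=0)
  nb ....#: next=#  (t=1,i=1, bit1=1)
  nb .....: next=#  (t=1,i=0, bit0=1)
  bits 01010110000100100101001010011011 = 1444041371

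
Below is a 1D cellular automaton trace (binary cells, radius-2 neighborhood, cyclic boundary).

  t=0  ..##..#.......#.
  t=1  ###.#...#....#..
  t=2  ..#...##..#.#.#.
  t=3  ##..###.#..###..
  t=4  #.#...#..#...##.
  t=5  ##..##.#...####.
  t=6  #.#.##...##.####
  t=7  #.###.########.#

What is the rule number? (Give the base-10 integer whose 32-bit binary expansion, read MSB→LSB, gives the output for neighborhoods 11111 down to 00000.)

2078518860

  nb #####: next=.  (t=6,i=14, bit31=0)
  nb ####.: next=#  (t=5,i=13, bit30=1)
  nb ###.#: next=#  (t=1,i=2, bit29=1)
  nb ###..: next=#  (t=3,i=13, bit28=1)
  nb ##.##: next=#  (t=5,i=15, bit27=1)
  nb ##.#.: next=.  (t=1,i=3, bit26=0)
  nb ##..#: next=#  (t=0,i=4, bit25=1)
  nb ##...: next=#  (t=6,i=6, bit24=1)
  nb #.###: next=#  (t=6,i=12, bit23=1)
  nb #.##.: next=#  (t=5,i=0, bit22=1)
  nb #.#.#: next=#  (t=2,i=12, bit21=1)
  nb #.#..: next=.  (t=1,i=4, bit20=0)
  nb #..##: next=.  (t=1,i=15, bit19=0)
  nb #..#.: next=.  (t=0,i=5, bit18=0)
  nb #...#: next=#  (t=0,i=0, bit17=1)
  nb #....: next=#  (t=0,i=8, bit16=1)
  nb .####: next=#  (t=5,i=12, bit15=1)
  nb .###.: next=.  (t=1,i=1, bit14=0)
  nb .##.#: next=#  (t=4,i=14, bit13=1)
  nb .##..: next=.  (t=0,i=3, bit12=0)
  nb .#.##: next=#  (t=6,i=3, bit11=1)
  nb .#.#.: next=#  (t=2,i=11, bit10=1)
  nb .#..#: next=#  (t=1,i=14, bit9=1)
  nb .#...: next=.  (t=0,i=7, bit8=0)
  nb ..###: next=.  (t=1,i=0, bit7=0)
  nb ..##.: next=#  (t=0,i=2, bit6=1)
  nb ..#.#: next=.  (t=2,i=10, bit5=0)
  nb ..#..: next=.  (t=0,i=6, bit4=0)
  nb ...##: next=#  (t=0,i=1, bit3=1)
  nb ...#.: next=#  (t=0,i=13, bit2=1)
  nb ....#: next=.  (t=0,i=12, bit1=0)
  nb .....: next=.  (t=0,i=9, bit0=0)
  bits 01111011111000111010111001001100 = 2078518860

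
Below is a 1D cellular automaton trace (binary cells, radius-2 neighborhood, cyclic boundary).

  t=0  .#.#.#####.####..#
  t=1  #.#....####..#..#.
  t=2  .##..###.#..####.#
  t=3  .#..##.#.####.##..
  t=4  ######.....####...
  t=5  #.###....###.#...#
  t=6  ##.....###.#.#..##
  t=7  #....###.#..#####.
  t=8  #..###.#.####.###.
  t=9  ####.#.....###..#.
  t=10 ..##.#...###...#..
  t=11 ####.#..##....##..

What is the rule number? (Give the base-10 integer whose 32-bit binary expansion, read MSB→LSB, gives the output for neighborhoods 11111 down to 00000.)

  ##### -> #   bit 31 = 1  t=0,i=7
  ####. -> #   bit 30 = 1  t=0,i=8
  ###.# -> #   bit 29 = 1  t=0,i=9
  ###.. -> .   bit 28 = 0  t=0,i=14
  ##.## -> #   bit 27 = 1  t=0,i=10
  ##.#. -> .   bit 26 = 0  t=2,i=8
  ##..# -> .   bit 25 = 0  t=0,i=15
  ##... -> .   bit 24 = 0  t=3,i=16
  #.### -> .   bit 23 = 0  t=0,i=5
  #.##. -> #   bit 22 = 1  t=2,i=1
  #.#.# -> .   bit 21 = 0  t=0,i=1
  #.#.. -> #   bit 20 = 1  t=1,i=2
  #..## -> #   bit 19 = 1  t=2,i=4
  #..#. -> #   bit 18 = 1  t=0,i=16
  #...# -> .   bit 17 = 0  t=3,i=17
  #.... -> .   bit 16 = 0  t=1,i=4
  .#### -> .   bit 15 = 0  t=0,i=6
  .###. -> .   bit 14 = 0  t=2,i=6
  .##.# -> #   bit 13 = 1  t=3,i=5
  .##.. -> .   bit 12 = 0  t=2,i=2
  .#.## -> .   bit 11 = 0  t=0,i=4
  .#.#. -> #   bit 10 = 1  t=0,i=0
  .#..# -> #   bit 9 = 1  t=1,i=14
  .#... -> .   bit 8 = 0  t=1,i=3
  ..### -> #   bit 7 = 1  t=1,i=7
  ..##. -> #   bit 6 = 1  t=3,i=4
  ..#.# -> .   bit 5 = 0  t=0,i=17
  ..#.. -> #   bit 4 = 1  t=1,i=13
  ...## -> #   bit 3 = 1  t=1,i=6
  ...#. -> #   bit 2 = 1  t=3,i=0
  ....# -> #   bit 1 = 1  t=1,i=5
  ..... -> .   bit 0 = 0  t=4,i=8
  bits 11101000010111000010011011011110 = 3898353374

3898353374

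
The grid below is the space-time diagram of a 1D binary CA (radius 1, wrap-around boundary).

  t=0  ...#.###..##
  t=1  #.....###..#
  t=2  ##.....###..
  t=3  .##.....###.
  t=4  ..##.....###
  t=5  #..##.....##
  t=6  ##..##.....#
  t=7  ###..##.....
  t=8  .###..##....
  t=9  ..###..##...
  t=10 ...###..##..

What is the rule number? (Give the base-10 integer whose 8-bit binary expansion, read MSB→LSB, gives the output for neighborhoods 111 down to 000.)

  [7] ### => #  t=0,i=6
  [6] ##. => #  t=0,i=7
  [5] #.# => .  t=0,i=4
  [4] #.. => #  t=0,i=0
  [3] .## => .  t=0,i=5
  [2] .#. => .  t=0,i=3
  [1] ..# => .  t=0,i=2
  [0] ... => .  t=0,i=1
  bits 11010000 = 208

208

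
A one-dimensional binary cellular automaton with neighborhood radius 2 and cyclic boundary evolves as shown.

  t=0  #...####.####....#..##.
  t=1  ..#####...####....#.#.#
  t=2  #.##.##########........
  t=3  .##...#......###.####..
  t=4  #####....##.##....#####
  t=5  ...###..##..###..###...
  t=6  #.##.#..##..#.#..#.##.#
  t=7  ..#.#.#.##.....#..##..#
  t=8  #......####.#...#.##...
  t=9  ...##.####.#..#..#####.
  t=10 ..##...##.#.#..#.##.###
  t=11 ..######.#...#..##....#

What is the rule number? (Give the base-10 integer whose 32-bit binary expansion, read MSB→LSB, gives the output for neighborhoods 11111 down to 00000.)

  ##### -> .   bit 31 = 0  t=1,i=4
  ####. -> #   bit 30 = 1  t=0,i=6
  ###.# -> .   bit 29 = 0  t=0,i=7
  ###.. -> #   bit 28 = 1  t=0,i=12
  ##.## -> .   bit 27 = 0  t=0,i=8
  ##.#. -> #   bit 26 = 1  t=0,i=22
  ##..# -> .   bit 25 = 0  t=5,i=6
  ##... -> #   bit 24 = 1  t=0,i=13
  #.### -> .   bit 23 = 0  t=0,i=9
  #.##. -> #   bit 22 = 1  t=2,i=2
  #.#.# -> .   bit 21 = 0  t=1,i=20
  #.#.. -> .   bit 20 = 0  t=0,i=0
  #..## -> .   bit 19 = 0  t=0,i=19
  #..#. -> .   bit 18 = 0  t=6,i=11
  #...# -> #   bit 17 = 1  t=0,i=2
  #.... -> .   bit 16 = 0  t=0,i=14
  .#### -> #   bit 15 = 1  t=0,i=5
  .###. -> .   bit 14 = 0  t=3,i=14
  .##.# -> .   bit 13 = 0  t=0,i=21
  .##.. -> #   bit 12 = 1  t=3,i=2
  .#.## -> #   bit 11 = 1  t=2,i=1
  .#.#. -> .   bit 10 = 0  t=1,i=19
  .#..# -> #   bit 9 = 1  t=0,i=18
  .#... -> .   bit 8 = 0  t=0,i=1
  ..### -> #   bit 7 = 1  t=0,i=4
  ..##. -> #   bit 6 = 1  t=0,i=20
  ..#.# -> .   bit 5 = 0  t=1,i=18
  ..#.. -> .   bit 4 = 0  t=0,i=17
  ...## -> #   bit 3 = 1  t=0,i=3
  ...#. -> .   bit 2 = 0  t=0,i=16
  ....# -> .   bit 1 = 0  t=0,i=15
  ..... -> #   bit 0 = 1  t=2,i=17
  bits 01010101010000101001101011001001 = 1430428361

1430428361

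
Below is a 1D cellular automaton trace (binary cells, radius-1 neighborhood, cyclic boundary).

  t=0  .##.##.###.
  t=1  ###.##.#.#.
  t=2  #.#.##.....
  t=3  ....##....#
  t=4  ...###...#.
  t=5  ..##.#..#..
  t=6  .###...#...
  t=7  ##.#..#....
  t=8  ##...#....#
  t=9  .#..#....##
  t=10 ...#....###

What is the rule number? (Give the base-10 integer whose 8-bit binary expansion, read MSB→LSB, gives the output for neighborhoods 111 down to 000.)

74

  ### -> .   bit 7 = 0  t=0,i=8
  ##. -> #   bit 6 = 1  t=0,i=2
  #.# -> .   bit 5 = 0  t=0,i=3
  #.. -> .   bit 4 = 0  t=0,i=10
  .## -> #   bit 3 = 1  t=0,i=1
  .#. -> .   bit 2 = 0  t=1,i=7
  ..# -> #   bit 1 = 1  t=0,i=0
  ... -> .   bit 0 = 0  t=2,i=7
  bits 01001010 = 74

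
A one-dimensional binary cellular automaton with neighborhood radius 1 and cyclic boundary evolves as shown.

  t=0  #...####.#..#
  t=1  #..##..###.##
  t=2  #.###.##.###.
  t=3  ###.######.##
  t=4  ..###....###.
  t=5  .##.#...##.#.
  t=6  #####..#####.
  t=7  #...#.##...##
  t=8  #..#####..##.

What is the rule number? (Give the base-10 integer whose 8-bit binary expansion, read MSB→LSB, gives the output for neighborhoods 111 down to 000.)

  ### -> .   bit 7 = 0  t=0,i=5
  ##. -> #   bit 6 = 1  t=0,i=0
  #.# -> #   bit 5 = 1  t=0,i=8
  #.. -> .   bit 4 = 0  t=0,i=1
  .## -> #   bit 3 = 1  t=0,i=4
  .#. -> #   bit 2 = 1  t=0,i=9
  ..# -> #   bit 1 = 1  t=0,i=3
  ... -> .   bit 0 = 0  t=0,i=2
  bits 01101110 = 110

110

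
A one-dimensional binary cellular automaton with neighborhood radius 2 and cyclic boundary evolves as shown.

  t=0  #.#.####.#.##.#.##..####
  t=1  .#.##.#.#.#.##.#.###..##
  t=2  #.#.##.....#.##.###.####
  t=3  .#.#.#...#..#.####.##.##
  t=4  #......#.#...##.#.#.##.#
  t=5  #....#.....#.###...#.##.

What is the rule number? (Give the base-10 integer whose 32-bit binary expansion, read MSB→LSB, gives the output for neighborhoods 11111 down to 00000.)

3465181266

  nb #####: next=#  (t=0,i=22, bit31=1)
  nb ####.: next=#  (t=0,i=6, bit30=1)
  nb ###.#: next=.  (t=0,i=0, bit29=0)
  nb ###..: next=.  (t=1,i=19, bit28=0)
  nb ##.##: next=#  (t=2,i=15, bit27=1)
  nb ##.#.: next=#  (t=0,i=1, bit26=1)
  nb ##..#: next=#  (t=0,i=18, bit25=1)
  nb ##...: next=.  (t=2,i=6, bit24=0)
  nb #.###: next=#  (t=0,i=4, bit23=1)
  nb #.##.: next=.  (t=0,i=11, bit22=0)
  nb #.#.#: next=.  (t=0,i=2, bit21=0)
  nb #.#..: next=.  (t=3,i=5, bit20=0)
  nb #..##: next=#  (t=0,i=19, bit19=1)
  nb #..#.: next=.  (t=3,i=11, bit18=0)
  nb #...#: next=#  (t=3,i=7, bit17=1)
  nb #....: next=.  (t=2,i=7, bit16=0)
  nb .####: next=.  (t=0,i=5, bit15=0)
  nb .###.: next=#  (t=1,i=18, bit14=1)
  nb .##.#: next=#  (t=0,i=12, bit13=1)
  nb .##..: next=#  (t=0,i=17, bit12=1)
  nb .#.##: next=#  (t=0,i=3, bit11=1)
  nb .#.#.: next=.  (t=1,i=7, bit10=0)
  nb .#..#: next=.  (t=3,i=10, bit9=0)
  nb .#...: next=.  (t=3,i=6, bit8=0)
  nb ..###: next=.  (t=0,i=20, bit7=0)
  nb ..##.: next=#  (t=1,i=22, bit6=1)
  nb ..#.#: next=.  (t=2,i=11, bit5=0)
  nb ..#..: next=#  (t=3,i=9, bit4=1)
  nb ...##: next=.  (t=4,i=12, bit3=0)
  nb ...#.: next=.  (t=2,i=10, bit2=0)
  nb ....#: next=#  (t=2,i=9, bit1=1)
  nb .....: next=.  (t=2,i=8, bit0=0)
  bits 11001110100010100111100001010010 = 3465181266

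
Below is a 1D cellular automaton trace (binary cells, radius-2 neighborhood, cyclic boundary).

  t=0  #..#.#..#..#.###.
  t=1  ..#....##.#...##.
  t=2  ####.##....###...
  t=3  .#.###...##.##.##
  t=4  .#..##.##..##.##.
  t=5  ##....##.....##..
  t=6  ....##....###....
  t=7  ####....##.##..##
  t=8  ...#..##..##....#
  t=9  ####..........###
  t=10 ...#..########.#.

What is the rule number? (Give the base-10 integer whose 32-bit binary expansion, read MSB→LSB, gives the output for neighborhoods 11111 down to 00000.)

  #####|.  b31=0 t=7,i=0
  ####.|.  b30=0 t=2,i=2
  ###.#|#  b29=1 t=0,i=15
  ###..|#  b28=1 t=2,i=13
  ##.##|#  b27=1 t=2,i=4
  ##.#.|.  b26=0 t=0,i=16
  ##..#|.  b25=0 t=4,i=9
  ##...|.  b24=0 t=1,i=16
  #.###|.  b23=0 t=0,i=13
  #.##.|#  b22=1 t=2,i=5
  #.#.#|#  b21=1 t=3,i=1
  #.#..|.  b20=0 t=0,i=0
  #..##|.  b19=0 t=4,i=3
  #..#.|#  b18=1 t=0,i=2
  #...#|#  b17=1 t=1,i=0
  #....|.  b16=0 t=1,i=4
  .####|#  b15=1 t=2,i=1
  .###.|#  b14=1 t=0,i=14
  .##.#|.  b13=0 t=1,i=8
  .##..|.  b12=0 t=1,i=15
  .#.##|.  b11=0 t=0,i=12
  .#.#.|.  b10=0 t=0,i=4
  .#..#|.  b9=0 t=0,i=1
  .#...|#  b8=1 t=1,i=3
  ..###|.  b7=0 t=2,i=0
  ..##.|.  b6=0 t=1,i=7
  ..#.#|.  b5=0 t=0,i=3
  ..#..|#  b4=1 t=0,i=8
  ...##|#  b3=1 t=1,i=6
  ...#.|#  b2=1 t=1,i=1
  ....#|#  b1=1 t=1,i=5
  .....|#  b0=1 t=5,i=10
  bits 00111000011001101100000100011111 = 946258207

946258207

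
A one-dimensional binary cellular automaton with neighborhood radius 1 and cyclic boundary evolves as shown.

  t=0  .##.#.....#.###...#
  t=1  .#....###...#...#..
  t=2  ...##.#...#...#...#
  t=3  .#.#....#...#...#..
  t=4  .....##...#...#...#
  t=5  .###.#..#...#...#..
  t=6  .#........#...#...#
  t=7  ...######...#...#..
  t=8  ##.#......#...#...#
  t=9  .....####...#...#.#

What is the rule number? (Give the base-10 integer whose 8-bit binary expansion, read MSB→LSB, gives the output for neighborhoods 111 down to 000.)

9

  ### -> .   bit 7 = 0  t=0,i=13
  ##. -> .   bit 6 = 0  t=0,i=2
  #.# -> .   bit 5 = 0  t=0,i=0
  #.. -> .   bit 4 = 0  t=0,i=5
  .## -> #   bit 3 = 1  t=0,i=1
  .#. -> .   bit 2 = 0  t=0,i=4
  ..# -> .   bit 1 = 0  t=0,i=9
  ... -> #   bit 0 = 1  t=0,i=6
  bits 00001001 = 9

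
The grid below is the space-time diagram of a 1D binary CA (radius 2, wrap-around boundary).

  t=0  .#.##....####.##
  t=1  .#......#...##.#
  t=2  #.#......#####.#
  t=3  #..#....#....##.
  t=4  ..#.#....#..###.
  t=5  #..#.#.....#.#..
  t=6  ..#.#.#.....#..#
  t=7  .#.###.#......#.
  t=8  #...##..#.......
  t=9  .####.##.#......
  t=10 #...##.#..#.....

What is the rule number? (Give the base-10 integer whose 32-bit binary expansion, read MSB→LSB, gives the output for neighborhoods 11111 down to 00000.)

707683656

  [31] ##### => .  t=2,i=11
  [30] ####. => .  t=0,i=11
  [29] ###.# => #  t=0,i=12
  [28] ###.. => .  t=4,i=14
  [27] ##.## => #  t=0,i=13
  [26] ##.#. => .  t=0,i=0
  [25] ##..# => #  t=8,i=6
  [24] ##... => .  t=0,i=5
  [23] #.### => .  t=7,i=3
  [22] #.##. => .  t=0,i=3
  [21] #.#.# => #  t=0,i=1
  [20] #.#.. => .  t=1,i=1
  [19] #..## => #  t=4,i=11
  [18] #..#. => #  t=3,i=2
  [17] #...# => #  t=1,i=10
  [16] #.... => .  t=0,i=6
  [15] .#### => .  t=0,i=10
  [14] .###. => #  t=4,i=13
  [13] .##.# => #  t=0,i=15
  [12] .##.. => .  t=0,i=4
  [11] .#.## => .  t=0,i=2
  [10] .#.#. => #  t=1,i=0
  [9] .#..# => .  t=3,i=1
  [8] .#... => #  t=1,i=2
  [7] ..### => .  t=0,i=9
  [6] ..##. => #  t=1,i=12
  [5] ..#.# => .  t=4,i=2
  [4] ..#.. => .  t=1,i=8
  [3] ...## => #  t=0,i=8
  [2] ...#. => .  t=1,i=7
  [1] ....# => .  t=0,i=7
  [0] ..... => .  t=1,i=4
  bits 00101010001011100110010101001000 = 707683656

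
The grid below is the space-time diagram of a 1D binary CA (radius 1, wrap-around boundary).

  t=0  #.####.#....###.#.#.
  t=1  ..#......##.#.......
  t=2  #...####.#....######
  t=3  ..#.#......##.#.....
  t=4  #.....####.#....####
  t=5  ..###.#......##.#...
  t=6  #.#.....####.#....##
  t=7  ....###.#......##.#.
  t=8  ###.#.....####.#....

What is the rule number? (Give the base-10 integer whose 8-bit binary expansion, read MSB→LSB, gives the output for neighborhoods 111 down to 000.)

  [7] ### => .  t=0,i=3
  [6] ##. => .  t=0,i=5
  [5] #.# => .  t=0,i=1
  [4] #.. => .  t=0,i=8
  [3] .## => #  t=0,i=2
  [2] .#. => .  t=0,i=0
  [1] ..# => .  t=0,i=11
  [0] ... => #  t=0,i=9
  bits 00001001 = 9

9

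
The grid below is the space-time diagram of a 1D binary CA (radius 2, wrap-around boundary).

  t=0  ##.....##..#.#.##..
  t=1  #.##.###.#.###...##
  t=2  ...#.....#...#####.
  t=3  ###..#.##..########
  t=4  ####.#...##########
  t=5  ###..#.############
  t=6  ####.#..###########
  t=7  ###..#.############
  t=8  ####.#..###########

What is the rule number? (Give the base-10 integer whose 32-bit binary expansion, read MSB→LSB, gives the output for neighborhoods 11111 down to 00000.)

  ##### -> #   bit 31 = 1  t=2,i=15
  ####. -> #   bit 30 = 1  t=2,i=16
  ###.# -> .   bit 29 = 0  t=1,i=0
  ###.. -> #   bit 28 = 1  t=1,i=13
  ##.## -> .   bit 27 = 0  t=1,i=1
  ##.#. -> .   bit 26 = 0  t=1,i=8
  ##..# -> #   bit 25 = 1  t=0,i=9
  ##... -> #   bit 24 = 1  t=0,i=2
  #.### -> .   bit 23 = 0  t=1,i=5
  #.##. -> .   bit 22 = 0  t=0,i=15
  #.#.# -> #   bit 21 = 1  t=0,i=13
  #.#.. -> #   bit 20 = 1  t=4,i=5
  #..## -> #   bit 19 = 1  t=0,i=18
  #..#. -> .   bit 18 = 0  t=0,i=10
  #...# -> #   bit 17 = 1  t=1,i=15
  #.... -> #   bit 16 = 1  t=0,i=3
  .#### -> #   bit 15 = 1  t=2,i=14
  .###. -> .   bit 14 = 0  t=1,i=6
  .##.# -> #   bit 13 = 1  t=1,i=3
  .##.. -> .   bit 12 = 0  t=0,i=1
  .#.## -> .   bit 11 = 0  t=0,i=14
  .#.#. -> #   bit 10 = 1  t=0,i=12
  .#..# -> .   bit 9 = 0  t=6,i=6
  .#... -> .   bit 8 = 0  t=2,i=4
  ..### -> #   bit 7 = 1  t=1,i=17
  ..##. -> #   bit 6 = 1  t=0,i=0
  ..#.# -> #   bit 5 = 1  t=0,i=11
  ..#.. -> .   bit 4 = 0  t=2,i=3
  ...## -> #   bit 3 = 1  t=0,i=6
  ...#. -> #   bit 2 = 1  t=2,i=2
  ....# -> #   bit 1 = 1  t=0,i=5
  ..... -> .   bit 0 = 0  t=0,i=4
  bits 11010011001110111010010011101110 = 3543901422

3543901422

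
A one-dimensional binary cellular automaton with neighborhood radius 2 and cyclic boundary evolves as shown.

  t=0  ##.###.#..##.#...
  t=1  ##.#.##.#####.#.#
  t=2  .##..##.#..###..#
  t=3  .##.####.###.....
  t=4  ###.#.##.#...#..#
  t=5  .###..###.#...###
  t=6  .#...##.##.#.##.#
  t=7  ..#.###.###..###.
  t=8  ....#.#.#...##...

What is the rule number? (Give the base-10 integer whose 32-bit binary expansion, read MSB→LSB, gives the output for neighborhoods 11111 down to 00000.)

  nb #####: next=.  (t=1,i=10, bit31=0)
  nb ####.: next=#  (t=1,i=11, bit30=1)
  nb ###.#: next=#  (t=0,i=5, bit29=1)
  nb ###..: next=.  (t=2,i=13, bit28=0)
  nb ##.##: next=.  (t=0,i=2, bit27=0)
  nb ##.#.: next=#  (t=0,i=6, bit26=1)
  nb ##..#: next=.  (t=2,i=3, bit25=0)
  nb ##...: next=.  (t=3,i=12, bit24=0)
  nb #.###: next=#  (t=0,i=3, bit23=1)
  nb #.##.: next=#  (t=1,i=5, bit22=1)
  nb #.#.#: next=.  (t=1,i=3, bit21=0)
  nb #.#..: next=.  (t=0,i=7, bit20=0)
  nb #..##: next=#  (t=0,i=9, bit19=1)
  nb #..#.: next=.  (t=2,i=15, bit18=0)
  nb #...#: next=.  (t=0,i=15, bit17=0)
  nb #....: next=#  (t=3,i=13, bit16=1)
  nb .####: next=.  (t=1,i=9, bit15=0)
  nb .###.: next=.  (t=0,i=4, bit14=0)
  nb .##.#: next=#  (t=0,i=1, bit13=1)
  nb .##..: next=#  (t=2,i=2, bit12=1)
  nb .#.##: next=.  (t=1,i=4, bit11=0)
  nb .#.#.: next=.  (t=6,i=0, bit10=0)
  nb .#..#: next=#  (t=0,i=8, bit9=1)
  nb .#...: next=#  (t=0,i=14, bit8=1)
  nb ..###: next=#  (t=2,i=11, bit7=1)
  nb ..##.: next=#  (t=0,i=0, bit6=1)
  nb ..#.#: next=.  (t=2,i=16, bit5=0)
  nb ..#..: next=.  (t=4,i=13, bit4=0)
  nb ...##: next=#  (t=0,i=16, bit3=1)
  nb ...#.: next=.  (t=4,i=12, bit2=0)
  nb ....#: next=#  (t=3,i=16, bit1=1)
  nb .....: next=.  (t=3,i=14, bit0=0)
  bits 01100100110010010011001111001010 = 1690907594

1690907594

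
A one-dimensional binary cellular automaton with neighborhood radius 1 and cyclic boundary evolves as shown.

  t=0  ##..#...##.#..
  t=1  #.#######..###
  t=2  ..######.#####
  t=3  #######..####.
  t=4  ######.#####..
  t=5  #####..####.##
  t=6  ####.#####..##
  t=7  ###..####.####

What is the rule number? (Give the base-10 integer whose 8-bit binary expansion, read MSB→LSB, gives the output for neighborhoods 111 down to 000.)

  nb ###: next=#  (t=1,i=3, bit7=1)
  nb ##.: next=.  (t=0,i=1, bit6=0)
  nb #.#: next=.  (t=0,i=10, bit5=0)
  nb #..: next=#  (t=0,i=2, bit4=1)
  nb .##: next=#  (t=0,i=0, bit3=1)
  nb .#.: next=#  (t=0,i=4, bit2=1)
  nb ..#: next=#  (t=0,i=3, bit1=1)
  nb ...: next=#  (t=0,i=6, bit0=1)
  bits 10011111 = 159

159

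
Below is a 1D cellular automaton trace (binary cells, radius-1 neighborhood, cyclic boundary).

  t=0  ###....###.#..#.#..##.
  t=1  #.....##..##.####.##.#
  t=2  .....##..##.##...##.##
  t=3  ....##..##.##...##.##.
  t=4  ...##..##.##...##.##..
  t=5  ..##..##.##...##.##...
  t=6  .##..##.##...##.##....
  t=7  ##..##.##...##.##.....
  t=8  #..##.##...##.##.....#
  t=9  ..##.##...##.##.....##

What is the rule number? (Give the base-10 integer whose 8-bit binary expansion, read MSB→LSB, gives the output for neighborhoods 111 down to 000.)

  ### -> .   bit 7 = 0  t=0,i=1
  ##. -> .   bit 6 = 0  t=0,i=2
  #.# -> #   bit 5 = 1  t=0,i=10
  #.. -> .   bit 4 = 0  t=0,i=3
  .## -> #   bit 3 = 1  t=0,i=0
  .#. -> #   bit 2 = 1  t=0,i=11
  ..# -> #   bit 1 = 1  t=0,i=6
  ... -> .   bit 0 = 0  t=0,i=4
  bits 00101110 = 46

46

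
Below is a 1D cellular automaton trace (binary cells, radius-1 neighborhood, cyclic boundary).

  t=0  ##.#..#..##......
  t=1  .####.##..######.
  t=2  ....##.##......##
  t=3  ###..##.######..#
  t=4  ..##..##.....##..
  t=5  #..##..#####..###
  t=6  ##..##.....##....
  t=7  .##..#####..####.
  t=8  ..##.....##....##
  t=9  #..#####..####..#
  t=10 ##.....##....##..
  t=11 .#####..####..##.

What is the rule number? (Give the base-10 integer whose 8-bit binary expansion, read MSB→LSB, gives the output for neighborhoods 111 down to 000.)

117

  ### -> .   bit 7 = 0  t=1,i=2
  ##. -> #   bit 6 = 1  t=0,i=1
  #.# -> #   bit 5 = 1  t=0,i=2
  #.. -> #   bit 4 = 1  t=0,i=4
  .## -> .   bit 3 = 0  t=0,i=0
  .#. -> #   bit 2 = 1  t=0,i=3
  ..# -> .   bit 1 = 0  t=0,i=5
  ... -> #   bit 0 = 1  t=0,i=12
  bits 01110101 = 117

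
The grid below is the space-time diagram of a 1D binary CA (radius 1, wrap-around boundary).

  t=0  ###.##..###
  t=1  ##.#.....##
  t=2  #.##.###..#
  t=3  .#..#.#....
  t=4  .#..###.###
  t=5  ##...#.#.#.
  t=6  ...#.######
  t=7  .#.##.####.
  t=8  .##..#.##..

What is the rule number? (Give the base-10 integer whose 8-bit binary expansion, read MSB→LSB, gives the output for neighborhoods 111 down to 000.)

165

  ### -> #   bit 7 = 1  t=0,i=0
  ##. -> .   bit 6 = 0  t=0,i=2
  #.# -> #   bit 5 = 1  t=0,i=3
  #.. -> .   bit 4 = 0  t=0,i=6
  .## -> .   bit 3 = 0  t=0,i=4
  .#. -> #   bit 2 = 1  t=1,i=3
  ..# -> .   bit 1 = 0  t=0,i=7
  ... -> #   bit 0 = 1  t=1,i=5
  bits 10100101 = 165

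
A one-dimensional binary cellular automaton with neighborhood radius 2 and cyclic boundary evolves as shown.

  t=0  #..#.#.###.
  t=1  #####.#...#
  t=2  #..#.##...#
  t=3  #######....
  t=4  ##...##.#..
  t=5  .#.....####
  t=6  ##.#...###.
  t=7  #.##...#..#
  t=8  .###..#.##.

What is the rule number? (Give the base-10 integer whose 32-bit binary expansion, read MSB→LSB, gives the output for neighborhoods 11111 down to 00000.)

1583193764

  [31] ##### => .  t=1,i=1
  [30] ####. => #  t=1,i=3
  [29] ###.# => .  t=0,i=9
  [28] ###.. => #  t=3,i=6
  [27] ##.## => #  t=6,i=10
  [26] ##.#. => #  t=0,i=10
  [25] ##..# => #  t=2,i=1
  [24] ##... => .  t=2,i=7
  [23] #.### => .  t=0,i=7
  [22] #.##. => #  t=2,i=5
  [21] #.#.# => .  t=0,i=5
  [20] #.#.. => #  t=0,i=0
  [19] #..## => #  t=4,i=10
  [18] #..#. => #  t=0,i=2
  [17] #...# => .  t=1,i=8
  [16] #.... => #  t=3,i=8
  [15] .#### => #  t=1,i=0
  [14] .###. => .  t=0,i=8
  [13] .##.# => .  t=4,i=6
  [12] .##.. => #  t=2,i=0
  [11] .#.## => #  t=0,i=6
  [10] .#.#. => #  t=0,i=4
  [9] .#..# => #  t=0,i=1
  [8] .#... => .  t=1,i=7
  [7] ..### => #  t=1,i=10
  [6] ..##. => .  t=2,i=10
  [5] ..#.# => #  t=0,i=3
  [4] ..#.. => .  t=7,i=7
  [3] ...## => .  t=1,i=9
  [2] ...#. => #  t=7,i=6
  [1] ....# => .  t=3,i=9
  [0] ..... => .  t=5,i=4
  bits 01011110010111011001111010100100 = 1583193764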